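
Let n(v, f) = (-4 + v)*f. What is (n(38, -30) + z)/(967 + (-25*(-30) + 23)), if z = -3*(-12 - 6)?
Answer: -161/290 ≈ -0.55517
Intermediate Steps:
n(v, f) = f*(-4 + v)
z = 54 (z = -3*(-18) = 54)
(n(38, -30) + z)/(967 + (-25*(-30) + 23)) = (-30*(-4 + 38) + 54)/(967 + (-25*(-30) + 23)) = (-30*34 + 54)/(967 + (750 + 23)) = (-1020 + 54)/(967 + 773) = -966/1740 = -966*1/1740 = -161/290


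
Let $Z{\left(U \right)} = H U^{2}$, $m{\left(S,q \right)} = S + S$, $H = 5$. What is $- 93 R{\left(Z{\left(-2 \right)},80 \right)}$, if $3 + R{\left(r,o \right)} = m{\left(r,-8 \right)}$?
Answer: $-3441$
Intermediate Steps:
$m{\left(S,q \right)} = 2 S$
$Z{\left(U \right)} = 5 U^{2}$
$R{\left(r,o \right)} = -3 + 2 r$
$- 93 R{\left(Z{\left(-2 \right)},80 \right)} = - 93 \left(-3 + 2 \cdot 5 \left(-2\right)^{2}\right) = - 93 \left(-3 + 2 \cdot 5 \cdot 4\right) = - 93 \left(-3 + 2 \cdot 20\right) = - 93 \left(-3 + 40\right) = \left(-93\right) 37 = -3441$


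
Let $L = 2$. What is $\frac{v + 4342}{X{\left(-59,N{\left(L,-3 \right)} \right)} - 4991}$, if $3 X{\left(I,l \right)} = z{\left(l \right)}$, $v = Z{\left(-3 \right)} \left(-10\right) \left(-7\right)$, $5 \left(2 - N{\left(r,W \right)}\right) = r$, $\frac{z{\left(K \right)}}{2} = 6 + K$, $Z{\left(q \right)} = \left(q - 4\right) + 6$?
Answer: $- \frac{64080}{74789} \approx -0.85681$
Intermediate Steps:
$Z{\left(q \right)} = 2 + q$ ($Z{\left(q \right)} = \left(-4 + q\right) + 6 = 2 + q$)
$z{\left(K \right)} = 12 + 2 K$ ($z{\left(K \right)} = 2 \left(6 + K\right) = 12 + 2 K$)
$N{\left(r,W \right)} = 2 - \frac{r}{5}$
$v = -70$ ($v = \left(2 - 3\right) \left(-10\right) \left(-7\right) = \left(-1\right) \left(-10\right) \left(-7\right) = 10 \left(-7\right) = -70$)
$X{\left(I,l \right)} = 4 + \frac{2 l}{3}$ ($X{\left(I,l \right)} = \frac{12 + 2 l}{3} = 4 + \frac{2 l}{3}$)
$\frac{v + 4342}{X{\left(-59,N{\left(L,-3 \right)} \right)} - 4991} = \frac{-70 + 4342}{\left(4 + \frac{2 \left(2 - \frac{2}{5}\right)}{3}\right) - 4991} = \frac{4272}{\left(4 + \frac{2 \left(2 - \frac{2}{5}\right)}{3}\right) - 4991} = \frac{4272}{\left(4 + \frac{2}{3} \cdot \frac{8}{5}\right) - 4991} = \frac{4272}{\left(4 + \frac{16}{15}\right) - 4991} = \frac{4272}{\frac{76}{15} - 4991} = \frac{4272}{- \frac{74789}{15}} = 4272 \left(- \frac{15}{74789}\right) = - \frac{64080}{74789}$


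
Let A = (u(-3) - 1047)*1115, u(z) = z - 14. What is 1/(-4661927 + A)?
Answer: -1/5848287 ≈ -1.7099e-7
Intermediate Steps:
u(z) = -14 + z
A = -1186360 (A = ((-14 - 3) - 1047)*1115 = (-17 - 1047)*1115 = -1064*1115 = -1186360)
1/(-4661927 + A) = 1/(-4661927 - 1186360) = 1/(-5848287) = -1/5848287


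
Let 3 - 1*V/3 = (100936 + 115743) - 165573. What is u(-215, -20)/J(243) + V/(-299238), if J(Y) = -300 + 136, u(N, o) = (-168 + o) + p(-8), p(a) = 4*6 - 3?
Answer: 12519237/8179172 ≈ 1.5306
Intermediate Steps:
p(a) = 21 (p(a) = 24 - 3 = 21)
u(N, o) = -147 + o (u(N, o) = (-168 + o) + 21 = -147 + o)
J(Y) = -164
V = -153309 (V = 9 - 3*((100936 + 115743) - 165573) = 9 - 3*(216679 - 165573) = 9 - 3*51106 = 9 - 153318 = -153309)
u(-215, -20)/J(243) + V/(-299238) = (-147 - 20)/(-164) - 153309/(-299238) = -167*(-1/164) - 153309*(-1/299238) = 167/164 + 51103/99746 = 12519237/8179172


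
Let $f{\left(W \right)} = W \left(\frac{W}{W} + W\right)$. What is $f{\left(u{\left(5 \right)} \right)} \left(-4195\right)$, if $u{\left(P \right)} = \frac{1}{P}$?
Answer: $- \frac{5034}{5} \approx -1006.8$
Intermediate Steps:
$f{\left(W \right)} = W \left(1 + W\right)$
$f{\left(u{\left(5 \right)} \right)} \left(-4195\right) = \frac{1 + \frac{1}{5}}{5} \left(-4195\right) = \frac{1}{5} \cdot \frac{6}{5} \left(-4195\right) = \frac{6}{25} \left(-4195\right) = - \frac{5034}{5}$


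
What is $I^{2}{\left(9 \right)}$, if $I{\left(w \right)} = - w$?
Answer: $81$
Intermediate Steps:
$I^{2}{\left(9 \right)} = \left(\left(-1\right) 9\right)^{2} = \left(-9\right)^{2} = 81$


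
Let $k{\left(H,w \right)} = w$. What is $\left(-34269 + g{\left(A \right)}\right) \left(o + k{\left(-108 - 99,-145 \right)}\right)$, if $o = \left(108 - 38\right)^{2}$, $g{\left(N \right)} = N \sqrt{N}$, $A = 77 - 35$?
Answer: $-162949095 + 199710 \sqrt{42} \approx -1.6165 \cdot 10^{8}$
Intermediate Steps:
$A = 42$
$g{\left(N \right)} = N^{\frac{3}{2}}$
$o = 4900$ ($o = 70^{2} = 4900$)
$\left(-34269 + g{\left(A \right)}\right) \left(o + k{\left(-108 - 99,-145 \right)}\right) = \left(-34269 + 42^{\frac{3}{2}}\right) \left(4900 - 145\right) = \left(-34269 + 42 \sqrt{42}\right) 4755 = -162949095 + 199710 \sqrt{42}$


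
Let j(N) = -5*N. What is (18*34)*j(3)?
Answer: -9180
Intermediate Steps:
(18*34)*j(3) = (18*34)*(-5*3) = 612*(-15) = -9180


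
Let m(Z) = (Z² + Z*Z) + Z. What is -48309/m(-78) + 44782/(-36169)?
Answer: -762900867/145761070 ≈ -5.2339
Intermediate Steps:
m(Z) = Z + 2*Z² (m(Z) = (Z² + Z²) + Z = 2*Z² + Z = Z + 2*Z²)
-48309/m(-78) + 44782/(-36169) = -48309*(-1/(78*(1 + 2*(-78)))) + 44782/(-36169) = -48309*(-1/(78*(1 - 156))) + 44782*(-1/36169) = -48309/((-78*(-155))) - 44782/36169 = -48309/12090 - 44782/36169 = -48309*1/12090 - 44782/36169 = -16103/4030 - 44782/36169 = -762900867/145761070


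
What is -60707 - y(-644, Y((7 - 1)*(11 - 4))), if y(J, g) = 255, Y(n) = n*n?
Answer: -60962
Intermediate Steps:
Y(n) = n²
-60707 - y(-644, Y((7 - 1)*(11 - 4))) = -60707 - 1*255 = -60707 - 255 = -60962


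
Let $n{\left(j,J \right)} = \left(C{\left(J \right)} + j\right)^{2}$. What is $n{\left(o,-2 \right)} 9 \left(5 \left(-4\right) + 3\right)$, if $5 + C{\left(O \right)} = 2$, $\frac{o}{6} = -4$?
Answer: $-111537$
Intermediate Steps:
$o = -24$ ($o = 6 \left(-4\right) = -24$)
$C{\left(O \right)} = -3$ ($C{\left(O \right)} = -5 + 2 = -3$)
$n{\left(j,J \right)} = \left(-3 + j\right)^{2}$
$n{\left(o,-2 \right)} 9 \left(5 \left(-4\right) + 3\right) = \left(-3 - 24\right)^{2} \cdot 9 \left(5 \left(-4\right) + 3\right) = \left(-27\right)^{2} \cdot 9 \left(-20 + 3\right) = 729 \cdot 9 \left(-17\right) = 6561 \left(-17\right) = -111537$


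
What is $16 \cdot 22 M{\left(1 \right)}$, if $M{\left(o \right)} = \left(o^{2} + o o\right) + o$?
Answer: $1056$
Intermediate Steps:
$M{\left(o \right)} = o + 2 o^{2}$ ($M{\left(o \right)} = \left(o^{2} + o^{2}\right) + o = 2 o^{2} + o = o + 2 o^{2}$)
$16 \cdot 22 M{\left(1 \right)} = 16 \cdot 22 \cdot 1 \left(1 + 2 \cdot 1\right) = 352 \cdot 1 \left(1 + 2\right) = 352 \cdot 1 \cdot 3 = 352 \cdot 3 = 1056$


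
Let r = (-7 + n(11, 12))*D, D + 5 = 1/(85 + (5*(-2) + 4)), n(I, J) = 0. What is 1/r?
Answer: 79/2758 ≈ 0.028644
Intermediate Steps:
D = -394/79 (D = -5 + 1/(85 + (5*(-2) + 4)) = -5 + 1/(85 + (-10 + 4)) = -5 + 1/(85 - 6) = -5 + 1/79 = -394/79 ≈ -4.9873)
r = 2758/79 (r = (-7 + 0)*(-394/79) = -7*(-394/79) = 2758/79 ≈ 34.911)
1/r = 1/(2758/79) = 79/2758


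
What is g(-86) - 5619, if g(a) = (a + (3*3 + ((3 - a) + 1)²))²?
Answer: 64362910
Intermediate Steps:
g(a) = (9 + a + (4 - a)²)² (g(a) = (a + (9 + (4 - a)²))² = (9 + a + (4 - a)²)²)
g(-86) - 5619 = (9 - 86 + (-4 - 86)²)² - 5619 = (9 - 86 + (-90)²)² - 5619 = (9 - 86 + 8100)² - 5619 = 8023² - 5619 = 64368529 - 5619 = 64362910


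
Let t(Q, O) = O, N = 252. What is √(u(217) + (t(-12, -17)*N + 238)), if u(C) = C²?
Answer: √43043 ≈ 207.47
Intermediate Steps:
√(u(217) + (t(-12, -17)*N + 238)) = √(217² + (-17*252 + 238)) = √(47089 + (-4284 + 238)) = √(47089 - 4046) = √43043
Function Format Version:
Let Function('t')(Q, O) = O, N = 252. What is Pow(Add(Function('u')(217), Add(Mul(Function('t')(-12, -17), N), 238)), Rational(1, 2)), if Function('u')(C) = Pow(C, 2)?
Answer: Pow(43043, Rational(1, 2)) ≈ 207.47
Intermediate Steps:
Pow(Add(Function('u')(217), Add(Mul(Function('t')(-12, -17), N), 238)), Rational(1, 2)) = Pow(Add(Pow(217, 2), Add(Mul(-17, 252), 238)), Rational(1, 2)) = Pow(Add(47089, Add(-4284, 238)), Rational(1, 2)) = Pow(Add(47089, -4046), Rational(1, 2)) = Pow(43043, Rational(1, 2))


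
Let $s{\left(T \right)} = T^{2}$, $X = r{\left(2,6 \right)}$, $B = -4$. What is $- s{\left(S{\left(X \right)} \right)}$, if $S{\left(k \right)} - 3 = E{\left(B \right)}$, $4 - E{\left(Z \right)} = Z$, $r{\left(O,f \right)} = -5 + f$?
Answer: $-121$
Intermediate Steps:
$X = 1$ ($X = -5 + 6 = 1$)
$E{\left(Z \right)} = 4 - Z$
$S{\left(k \right)} = 11$ ($S{\left(k \right)} = 3 + \left(4 - -4\right) = 3 + \left(4 + 4\right) = 3 + 8 = 11$)
$- s{\left(S{\left(X \right)} \right)} = - 11^{2} = \left(-1\right) 121 = -121$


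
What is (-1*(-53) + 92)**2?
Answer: 21025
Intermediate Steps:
(-1*(-53) + 92)**2 = (53 + 92)**2 = 145**2 = 21025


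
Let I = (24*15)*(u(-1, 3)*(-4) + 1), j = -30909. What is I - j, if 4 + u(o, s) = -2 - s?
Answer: 44229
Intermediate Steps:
u(o, s) = -6 - s (u(o, s) = -4 + (-2 - s) = -6 - s)
I = 13320 (I = (24*15)*((-6 - 1*3)*(-4) + 1) = 360*((-6 - 3)*(-4) + 1) = 360*(-9*(-4) + 1) = 360*(36 + 1) = 360*37 = 13320)
I - j = 13320 - 1*(-30909) = 13320 + 30909 = 44229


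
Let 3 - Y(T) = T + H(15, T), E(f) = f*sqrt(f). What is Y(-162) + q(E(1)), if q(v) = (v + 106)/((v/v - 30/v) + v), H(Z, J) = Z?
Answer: 4093/28 ≈ 146.18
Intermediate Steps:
E(f) = f**(3/2)
Y(T) = -12 - T (Y(T) = 3 - (T + 15) = 3 - (15 + T) = 3 + (-15 - T) = -12 - T)
q(v) = (106 + v)/(1 + v - 30/v) (q(v) = (106 + v)/((1 - 30/v) + v) = (106 + v)/(1 + v - 30/v))
Y(-162) + q(E(1)) = (-12 - 1*(-162)) + 1**(3/2)*(106 + 1**(3/2))/(-30 + 1**(3/2) + (1**(3/2))**2) = (-12 + 162) + 1*(106 + 1)/(-30 + 1 + 1**2) = 150 + 1*107/(-30 + 1 + 1) = 150 + 1*107/(-28) = 150 + 1*(-1/28)*107 = 150 - 107/28 = 4093/28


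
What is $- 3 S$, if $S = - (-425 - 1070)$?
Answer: $-4485$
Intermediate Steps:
$S = 1495$ ($S = - (-425 - 1070) = \left(-1\right) \left(-1495\right) = 1495$)
$- 3 S = \left(-3\right) 1495 = -4485$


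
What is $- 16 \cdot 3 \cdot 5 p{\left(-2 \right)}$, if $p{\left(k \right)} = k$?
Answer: $480$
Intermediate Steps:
$- 16 \cdot 3 \cdot 5 p{\left(-2 \right)} = - 16 \cdot 3 \cdot 5 \left(-2\right) = \left(-16\right) 15 \left(-2\right) = \left(-240\right) \left(-2\right) = 480$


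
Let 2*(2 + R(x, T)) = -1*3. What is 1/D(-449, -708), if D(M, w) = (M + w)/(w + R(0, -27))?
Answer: 1423/2314 ≈ 0.61495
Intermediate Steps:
R(x, T) = -7/2 (R(x, T) = -2 + (-1*3)/2 = -2 + (½)*(-3) = -2 - 3/2 = -7/2)
D(M, w) = (M + w)/(-7/2 + w) (D(M, w) = (M + w)/(w - 7/2) = (M + w)/(-7/2 + w))
1/D(-449, -708) = 1/(2*(-449 - 708)/(-7 + 2*(-708))) = 1/(2*(-1157)/(-7 - 1416)) = 1/(2*(-1157)/(-1423)) = 1/(2*(-1/1423)*(-1157)) = 1/(2314/1423) = 1423/2314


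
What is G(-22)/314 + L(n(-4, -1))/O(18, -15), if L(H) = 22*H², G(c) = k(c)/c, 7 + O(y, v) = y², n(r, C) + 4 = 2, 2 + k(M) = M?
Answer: 153878/547459 ≈ 0.28108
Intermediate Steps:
k(M) = -2 + M
n(r, C) = -2 (n(r, C) = -4 + 2 = -2)
O(y, v) = -7 + y²
G(c) = (-2 + c)/c
G(-22)/314 + L(n(-4, -1))/O(18, -15) = ((-2 - 22)/(-22))/314 + (22*(-2)²)/(-7 + 18²) = -1/22*(-24)*(1/314) + (22*4)/(-7 + 324) = (12/11)*(1/314) + 88/317 = 6/1727 + 88*(1/317) = 6/1727 + 88/317 = 153878/547459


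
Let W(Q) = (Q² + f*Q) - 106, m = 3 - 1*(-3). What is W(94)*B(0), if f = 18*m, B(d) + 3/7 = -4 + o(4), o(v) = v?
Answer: -56646/7 ≈ -8092.3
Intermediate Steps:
m = 6 (m = 3 + 3 = 6)
B(d) = -3/7 (B(d) = -3/7 + (-4 + 4) = -3/7 + 0 = -3/7)
f = 108 (f = 18*6 = 108)
W(Q) = -106 + Q² + 108*Q (W(Q) = (Q² + 108*Q) - 106 = -106 + Q² + 108*Q)
W(94)*B(0) = (-106 + 94² + 108*94)*(-3/7) = (-106 + 8836 + 10152)*(-3/7) = 18882*(-3/7) = -56646/7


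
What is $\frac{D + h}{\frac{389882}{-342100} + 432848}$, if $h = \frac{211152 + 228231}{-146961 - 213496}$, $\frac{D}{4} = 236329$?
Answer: $\frac{58284488701460450}{26687679539384763} \approx 2.1839$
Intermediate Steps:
$D = 945316$ ($D = 4 \cdot 236329 = 945316$)
$h = - \frac{439383}{360457}$ ($h = \frac{439383}{-360457} = 439383 \left(- \frac{1}{360457}\right) = - \frac{439383}{360457} \approx -1.219$)
$\frac{D + h}{\frac{389882}{-342100} + 432848} = \frac{945316 - \frac{439383}{360457}}{\frac{389882}{-342100} + 432848} = \frac{340745330029}{360457 \left(389882 \left(- \frac{1}{342100}\right) + 432848\right)} = \frac{340745330029}{360457 \left(- \frac{194941}{171050} + 432848\right)} = \frac{340745330029}{360457 \cdot \frac{74038455459}{171050}} = \frac{340745330029}{360457} \cdot \frac{171050}{74038455459} = \frac{58284488701460450}{26687679539384763}$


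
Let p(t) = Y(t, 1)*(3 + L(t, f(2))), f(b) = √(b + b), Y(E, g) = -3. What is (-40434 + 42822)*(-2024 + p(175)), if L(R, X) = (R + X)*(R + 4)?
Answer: -231831816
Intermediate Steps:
f(b) = √2*√b (f(b) = √(2*b) = √2*√b)
L(R, X) = (4 + R)*(R + X) (L(R, X) = (R + X)*(4 + R) = (4 + R)*(R + X))
p(t) = -33 - 18*t - 3*t² (p(t) = -3*(3 + (t² + 4*t + 4*(√2*√2) + t*(√2*√2))) = -3*(3 + (t² + 4*t + 4*2 + t*2)) = -3*(3 + (t² + 4*t + 8 + 2*t)) = -3*(3 + (8 + t² + 6*t)) = -3*(11 + t² + 6*t) = -33 - 18*t - 3*t²)
(-40434 + 42822)*(-2024 + p(175)) = (-40434 + 42822)*(-2024 + (-33 - 18*175 - 3*175²)) = 2388*(-2024 + (-33 - 3150 - 3*30625)) = 2388*(-2024 + (-33 - 3150 - 91875)) = 2388*(-2024 - 95058) = 2388*(-97082) = -231831816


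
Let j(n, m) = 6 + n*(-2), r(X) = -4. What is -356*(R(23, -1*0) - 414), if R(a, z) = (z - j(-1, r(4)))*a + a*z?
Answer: 212888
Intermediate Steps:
j(n, m) = 6 - 2*n
R(a, z) = a*z + a*(-8 + z) (R(a, z) = (z - (6 - 2*(-1)))*a + a*z = (z - (6 + 2))*a + a*z = (z - 1*8)*a + a*z = (z - 8)*a + a*z = (-8 + z)*a + a*z = a*(-8 + z) + a*z = a*z + a*(-8 + z))
-356*(R(23, -1*0) - 414) = -356*(2*23*(-4 - 1*0) - 414) = -356*(2*23*(-4 + 0) - 414) = -356*(2*23*(-4) - 414) = -356*(-184 - 414) = -356*(-598) = 212888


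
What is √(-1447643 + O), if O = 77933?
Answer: 9*I*√16910 ≈ 1170.3*I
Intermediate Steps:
√(-1447643 + O) = √(-1447643 + 77933) = √(-1369710) = 9*I*√16910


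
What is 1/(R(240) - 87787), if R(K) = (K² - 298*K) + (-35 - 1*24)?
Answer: -1/101766 ≈ -9.8265e-6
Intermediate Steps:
R(K) = -59 + K² - 298*K (R(K) = (K² - 298*K) + (-35 - 24) = (K² - 298*K) - 59 = -59 + K² - 298*K)
1/(R(240) - 87787) = 1/((-59 + 240² - 298*240) - 87787) = 1/((-59 + 57600 - 71520) - 87787) = 1/(-13979 - 87787) = 1/(-101766) = -1/101766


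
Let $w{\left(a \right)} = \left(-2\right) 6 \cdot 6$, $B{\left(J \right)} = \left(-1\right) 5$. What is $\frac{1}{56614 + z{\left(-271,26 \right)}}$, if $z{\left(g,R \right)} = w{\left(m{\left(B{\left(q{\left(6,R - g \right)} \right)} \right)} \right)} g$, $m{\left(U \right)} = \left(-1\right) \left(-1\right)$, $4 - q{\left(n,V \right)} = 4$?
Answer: $\frac{1}{76126} \approx 1.3136 \cdot 10^{-5}$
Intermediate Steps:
$q{\left(n,V \right)} = 0$ ($q{\left(n,V \right)} = 4 - 4 = 0$)
$B{\left(J \right)} = -5$
$m{\left(U \right)} = 1$
$w{\left(a \right)} = -72$ ($w{\left(a \right)} = \left(-12\right) 6 = -72$)
$z{\left(g,R \right)} = - 72 g$
$\frac{1}{56614 + z{\left(-271,26 \right)}} = \frac{1}{56614 - -19512} = \frac{1}{56614 + 19512} = \frac{1}{76126}$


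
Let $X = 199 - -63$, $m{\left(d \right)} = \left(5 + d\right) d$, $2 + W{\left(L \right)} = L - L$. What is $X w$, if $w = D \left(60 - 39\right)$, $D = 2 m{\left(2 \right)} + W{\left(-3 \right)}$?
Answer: $143052$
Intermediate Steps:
$W{\left(L \right)} = -2$ ($W{\left(L \right)} = -2 + \left(L - L\right) = -2 + 0 = -2$)
$m{\left(d \right)} = d \left(5 + d\right)$
$D = 26$ ($D = 2 \cdot 2 \left(5 + 2\right) - 2 = 2 \cdot 2 \cdot 7 - 2 = 2 \cdot 14 - 2 = 28 - 2 = 26$)
$X = 262$ ($X = 199 + 63 = 262$)
$w = 546$ ($w = 26 \left(60 - 39\right) = 26 \cdot 21 = 546$)
$X w = 262 \cdot 546 = 143052$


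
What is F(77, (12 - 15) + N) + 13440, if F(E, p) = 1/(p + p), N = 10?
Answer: 188161/14 ≈ 13440.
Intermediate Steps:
F(E, p) = 1/(2*p)
F(77, (12 - 15) + N) + 13440 = 1/(2*((12 - 15) + 10)) + 13440 = 1/(2*(-3 + 10)) + 13440 = (½)/7 + 13440 = (½)*(⅐) + 13440 = 1/14 + 13440 = 188161/14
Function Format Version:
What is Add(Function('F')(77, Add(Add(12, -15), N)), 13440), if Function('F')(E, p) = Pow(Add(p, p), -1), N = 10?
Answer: Rational(188161, 14) ≈ 13440.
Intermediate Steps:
Function('F')(E, p) = Mul(Rational(1, 2), Pow(p, -1)) (Function('F')(E, p) = Pow(Mul(2, p), -1) = Mul(Rational(1, 2), Pow(p, -1)))
Add(Function('F')(77, Add(Add(12, -15), N)), 13440) = Add(Mul(Rational(1, 2), Pow(Add(Add(12, -15), 10), -1)), 13440) = Add(Mul(Rational(1, 2), Pow(Add(-3, 10), -1)), 13440) = Add(Mul(Rational(1, 2), Pow(7, -1)), 13440) = Add(Mul(Rational(1, 2), Rational(1, 7)), 13440) = Add(Rational(1, 14), 13440) = Rational(188161, 14)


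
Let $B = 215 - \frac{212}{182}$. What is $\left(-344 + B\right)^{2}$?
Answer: $\frac{140304025}{8281} \approx 16943.0$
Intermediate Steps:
$B = \frac{19459}{91}$ ($B = 215 - 212 \cdot \frac{1}{182} = 215 - \frac{106}{91} = \frac{19459}{91} \approx 213.84$)
$\left(-344 + B\right)^{2} = \left(-344 + \frac{19459}{91}\right)^{2} = \left(- \frac{11845}{91}\right)^{2} = \frac{140304025}{8281}$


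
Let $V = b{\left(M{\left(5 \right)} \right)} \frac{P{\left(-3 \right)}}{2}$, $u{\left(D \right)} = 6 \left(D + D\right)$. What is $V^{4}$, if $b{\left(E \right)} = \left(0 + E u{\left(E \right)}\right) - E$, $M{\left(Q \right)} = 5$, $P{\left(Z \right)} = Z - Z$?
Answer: $0$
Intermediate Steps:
$u{\left(D \right)} = 12 D$ ($u{\left(D \right)} = 6 \cdot 2 D = 12 D$)
$P{\left(Z \right)} = 0$
$b{\left(E \right)} = - E + 12 E^{2}$ ($b{\left(E \right)} = \left(0 + E 12 E\right) - E = \left(0 + 12 E^{2}\right) - E = 12 E^{2} - E = - E + 12 E^{2}$)
$V = 0$ ($V = 5 \left(-1 + 12 \cdot 5\right) \frac{0}{2} = 5 \left(-1 + 60\right) 0 \cdot \frac{1}{2} = 5 \cdot 59 \cdot 0 = 295 \cdot 0 = 0$)
$V^{4} = 0^{4} = 0$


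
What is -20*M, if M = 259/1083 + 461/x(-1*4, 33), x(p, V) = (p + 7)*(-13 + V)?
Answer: -171601/1083 ≈ -158.45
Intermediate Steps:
x(p, V) = (-13 + V)*(7 + p) (x(p, V) = (7 + p)*(-13 + V) = (-13 + V)*(7 + p))
M = 171601/21660 (M = 259/1083 + 461/(-91 - (-13)*4 + 7*33 + 33*(-1*4)) = 259*(1/1083) + 461/(-91 - 13*(-4) + 231 + 33*(-4)) = 259/1083 + 461/(-91 + 52 + 231 - 132) = 259/1083 + 461/60 = 171601/21660 ≈ 7.9225)
-20*M = -20*171601/21660 = -171601/1083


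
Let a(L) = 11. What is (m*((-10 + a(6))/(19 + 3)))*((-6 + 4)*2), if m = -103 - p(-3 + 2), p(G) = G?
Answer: 204/11 ≈ 18.545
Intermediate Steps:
m = -102 (m = -103 - (-3 + 2) = -103 - 1*(-1) = -103 + 1 = -102)
(m*((-10 + a(6))/(19 + 3)))*((-6 + 4)*2) = (-102*(-10 + 11)/(19 + 3))*((-6 + 4)*2) = (-102/22)*(-2*2) = -102/22*(-4) = -102*1/22*(-4) = -51/11*(-4) = 204/11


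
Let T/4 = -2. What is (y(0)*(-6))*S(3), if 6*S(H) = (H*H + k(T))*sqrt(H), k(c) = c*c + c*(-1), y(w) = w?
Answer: 0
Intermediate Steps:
T = -8 (T = 4*(-2) = -8)
k(c) = c**2 - c
S(H) = sqrt(H)*(72 + H**2)/6 (S(H) = ((H*H - 8*(-1 - 8))*sqrt(H))/6 = ((H**2 - 8*(-9))*sqrt(H))/6 = ((H**2 + 72)*sqrt(H))/6 = ((72 + H**2)*sqrt(H))/6 = (sqrt(H)*(72 + H**2))/6 = sqrt(H)*(72 + H**2)/6)
(y(0)*(-6))*S(3) = (0*(-6))*(sqrt(3)*(72 + 3**2)/6) = 0*(sqrt(3)*(72 + 9)/6) = 0*((1/6)*sqrt(3)*81) = 0*(27*sqrt(3)/2) = 0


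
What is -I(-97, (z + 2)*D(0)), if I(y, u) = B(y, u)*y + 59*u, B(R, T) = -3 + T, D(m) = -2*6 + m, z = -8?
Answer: 2445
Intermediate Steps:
D(m) = -12 + m
I(y, u) = 59*u + y*(-3 + u) (I(y, u) = (-3 + u)*y + 59*u = y*(-3 + u) + 59*u = 59*u + y*(-3 + u))
-I(-97, (z + 2)*D(0)) = -(59*((-8 + 2)*(-12 + 0)) - 97*(-3 + (-8 + 2)*(-12 + 0))) = -(59*(-6*(-12)) - 97*(-3 - 6*(-12))) = -(59*72 - 97*(-3 + 72)) = -(4248 - 97*69) = -(4248 - 6693) = -1*(-2445) = 2445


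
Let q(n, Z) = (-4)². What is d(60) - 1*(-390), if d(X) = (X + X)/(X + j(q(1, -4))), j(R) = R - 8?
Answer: 6660/17 ≈ 391.76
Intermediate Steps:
q(n, Z) = 16
j(R) = -8 + R
d(X) = 2*X/(8 + X) (d(X) = (X + X)/(X + (-8 + 16)) = (2*X)/(X + 8) = (2*X)/(8 + X) = 2*X/(8 + X))
d(60) - 1*(-390) = 2*60/(8 + 60) - 1*(-390) = 2*60/68 + 390 = 2*60*(1/68) + 390 = 30/17 + 390 = 6660/17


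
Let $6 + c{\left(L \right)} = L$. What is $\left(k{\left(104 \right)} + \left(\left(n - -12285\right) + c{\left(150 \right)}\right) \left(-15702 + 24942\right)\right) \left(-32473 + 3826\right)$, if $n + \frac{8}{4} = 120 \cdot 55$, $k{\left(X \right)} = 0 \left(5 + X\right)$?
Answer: $-5036414173560$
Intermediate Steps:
$k{\left(X \right)} = 0$
$n = 6598$ ($n = -2 + 120 \cdot 55 = -2 + 6600 = 6598$)
$c{\left(L \right)} = -6 + L$
$\left(k{\left(104 \right)} + \left(\left(n - -12285\right) + c{\left(150 \right)}\right) \left(-15702 + 24942\right)\right) \left(-32473 + 3826\right) = \left(0 + \left(\left(6598 - -12285\right) + \left(-6 + 150\right)\right) \left(-15702 + 24942\right)\right) \left(-32473 + 3826\right) = \left(0 + \left(\left(6598 + 12285\right) + 144\right) 9240\right) \left(-28647\right) = \left(0 + \left(18883 + 144\right) 9240\right) \left(-28647\right) = \left(0 + 19027 \cdot 9240\right) \left(-28647\right) = \left(0 + 175809480\right) \left(-28647\right) = 175809480 \left(-28647\right) = -5036414173560$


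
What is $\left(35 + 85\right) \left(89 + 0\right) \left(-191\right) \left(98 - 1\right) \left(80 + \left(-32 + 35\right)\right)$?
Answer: $-16423073880$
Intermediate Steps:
$\left(35 + 85\right) \left(89 + 0\right) \left(-191\right) \left(98 - 1\right) \left(80 + \left(-32 + 35\right)\right) = 120 \cdot 89 \left(-191\right) 97 \left(80 + 3\right) = 10680 \left(-191\right) 97 \cdot 83 = \left(-2039880\right) 8051 = -16423073880$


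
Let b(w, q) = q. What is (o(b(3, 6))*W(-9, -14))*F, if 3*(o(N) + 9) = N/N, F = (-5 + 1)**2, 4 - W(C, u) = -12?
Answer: -6656/3 ≈ -2218.7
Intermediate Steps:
W(C, u) = 16 (W(C, u) = 4 - 1*(-12) = 4 + 12 = 16)
F = 16 (F = (-4)**2 = 16)
o(N) = -26/3 (o(N) = -9 + (N/N)/3 = -9 + (1/3)*1 = -9 + 1/3 = -26/3)
(o(b(3, 6))*W(-9, -14))*F = -26/3*16*16 = -416/3*16 = -6656/3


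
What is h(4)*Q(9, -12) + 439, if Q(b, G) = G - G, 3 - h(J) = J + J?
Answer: 439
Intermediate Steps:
h(J) = 3 - 2*J (h(J) = 3 - (J + J) = 3 - 2*J)
Q(b, G) = 0
h(4)*Q(9, -12) + 439 = (3 - 2*4)*0 + 439 = (3 - 8)*0 + 439 = -5*0 + 439 = 0 + 439 = 439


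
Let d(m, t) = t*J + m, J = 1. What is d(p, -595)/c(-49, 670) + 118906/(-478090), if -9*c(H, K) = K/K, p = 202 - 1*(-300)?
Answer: 200021212/239045 ≈ 836.75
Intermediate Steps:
p = 502 (p = 202 + 300 = 502)
c(H, K) = -⅑ (c(H, K) = -K/(9*K) = -⅑*1 = -⅑)
d(m, t) = m + t (d(m, t) = t*1 + m = t + m = m + t)
d(p, -595)/c(-49, 670) + 118906/(-478090) = (502 - 595)/(-⅑) + 118906/(-478090) = -93*(-9) + 118906*(-1/478090) = 837 - 59453/239045 = 200021212/239045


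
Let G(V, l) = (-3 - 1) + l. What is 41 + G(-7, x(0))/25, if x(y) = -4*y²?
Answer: 1021/25 ≈ 40.840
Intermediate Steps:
G(V, l) = -4 + l
41 + G(-7, x(0))/25 = 41 + (-4 - 4*0²)/25 = 41 + (-4 - 4*0)*(1/25) = 41 + (-4 + 0)*(1/25) = 41 - 4*1/25 = 41 - 4/25 = 1021/25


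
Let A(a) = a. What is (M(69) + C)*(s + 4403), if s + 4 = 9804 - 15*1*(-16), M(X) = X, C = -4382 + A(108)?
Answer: -60732815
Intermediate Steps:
C = -4274 (C = -4382 + 108 = -4274)
s = 10040 (s = -4 + (9804 - 15*1*(-16)) = -4 + (9804 - 15*(-16)) = -4 + (9804 + 240) = -4 + 10044 = 10040)
(M(69) + C)*(s + 4403) = (69 - 4274)*(10040 + 4403) = -4205*14443 = -60732815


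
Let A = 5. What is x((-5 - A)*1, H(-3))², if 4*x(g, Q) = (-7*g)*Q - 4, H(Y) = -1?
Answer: 1369/4 ≈ 342.25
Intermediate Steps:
x(g, Q) = -1 - 7*Q*g/4 (x(g, Q) = ((-7*g)*Q - 4)/4 = (-7*Q*g - 4)/4 = (-4 - 7*Q*g)/4 = -1 - 7*Q*g/4)
x((-5 - A)*1, H(-3))² = (-1 - 7/4*(-1)*(-5 - 1*5)*1)² = (-1 - 7/4*(-1)*(-5 - 5)*1)² = (-1 - 7/4*(-1)*(-10*1))² = (-1 - 7/4*(-1)*(-10))² = (-1 - 35/2)² = (-37/2)² = 1369/4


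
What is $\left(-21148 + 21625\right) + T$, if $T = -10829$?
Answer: $-10352$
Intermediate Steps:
$\left(-21148 + 21625\right) + T = \left(-21148 + 21625\right) - 10829 = 477 - 10829 = -10352$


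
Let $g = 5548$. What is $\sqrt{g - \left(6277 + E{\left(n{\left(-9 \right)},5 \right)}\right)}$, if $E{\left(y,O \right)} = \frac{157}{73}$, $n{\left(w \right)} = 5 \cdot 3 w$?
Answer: $\frac{i \sqrt{3896302}}{73} \approx 27.04 i$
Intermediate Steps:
$n{\left(w \right)} = 15 w$
$E{\left(y,O \right)} = \frac{157}{73}$ ($E{\left(y,O \right)} = 157 \cdot \frac{1}{73} = \frac{157}{73}$)
$\sqrt{g - \left(6277 + E{\left(n{\left(-9 \right)},5 \right)}\right)} = \sqrt{5548 - \frac{458378}{73}} = \sqrt{- \frac{53374}{73}} = \frac{i \sqrt{3896302}}{73}$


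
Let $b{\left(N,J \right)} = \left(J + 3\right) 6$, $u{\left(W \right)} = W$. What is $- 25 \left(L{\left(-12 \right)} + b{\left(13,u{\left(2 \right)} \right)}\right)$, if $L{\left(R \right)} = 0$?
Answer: $-750$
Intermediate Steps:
$b{\left(N,J \right)} = 18 + 6 J$ ($b{\left(N,J \right)} = \left(3 + J\right) 6 = 18 + 6 J$)
$- 25 \left(L{\left(-12 \right)} + b{\left(13,u{\left(2 \right)} \right)}\right) = - 25 \left(0 + \left(18 + 6 \cdot 2\right)\right) = - 25 \left(0 + \left(18 + 12\right)\right) = - 25 \left(0 + 30\right) = \left(-25\right) 30 = -750$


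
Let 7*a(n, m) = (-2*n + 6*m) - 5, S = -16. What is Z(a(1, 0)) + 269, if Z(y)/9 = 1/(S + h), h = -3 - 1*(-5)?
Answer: 3757/14 ≈ 268.36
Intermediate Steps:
a(n, m) = -5/7 - 2*n/7 + 6*m/7 (a(n, m) = ((-2*n + 6*m) - 5)/7 = (-5 - 2*n + 6*m)/7 = -5/7 - 2*n/7 + 6*m/7)
h = 2 (h = -3 + 5 = 2)
Z(y) = -9/14 (Z(y) = 9/(-16 + 2) = 9/(-14) = 9*(-1/14) = -9/14)
Z(a(1, 0)) + 269 = -9/14 + 269 = 3757/14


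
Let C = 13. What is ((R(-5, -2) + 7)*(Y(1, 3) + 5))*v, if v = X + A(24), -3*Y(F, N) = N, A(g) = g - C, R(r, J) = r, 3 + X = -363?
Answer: -2840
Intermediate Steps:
X = -366 (X = -3 - 363 = -366)
A(g) = -13 + g (A(g) = g - 1*13 = g - 13 = -13 + g)
Y(F, N) = -N/3
v = -355 (v = -366 + (-13 + 24) = -366 + 11 = -355)
((R(-5, -2) + 7)*(Y(1, 3) + 5))*v = ((-5 + 7)*(-⅓*3 + 5))*(-355) = (2*(-1 + 5))*(-355) = (2*4)*(-355) = 8*(-355) = -2840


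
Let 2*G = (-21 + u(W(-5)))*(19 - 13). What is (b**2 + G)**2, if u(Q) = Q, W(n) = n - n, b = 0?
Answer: 3969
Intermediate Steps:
W(n) = 0
G = -63 (G = ((-21 + 0)*(19 - 13))/2 = (-21*6)/2 = (1/2)*(-126) = -63)
(b**2 + G)**2 = (0**2 - 63)**2 = (0 - 63)**2 = (-63)**2 = 3969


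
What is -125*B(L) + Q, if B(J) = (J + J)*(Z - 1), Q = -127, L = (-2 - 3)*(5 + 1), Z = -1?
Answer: -15127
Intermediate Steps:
L = -30 (L = -5*6 = -30)
B(J) = -4*J (B(J) = (J + J)*(-1 - 1) = (2*J)*(-2) = -4*J)
-125*B(L) + Q = -(-500)*(-30) - 127 = -125*120 - 127 = -15000 - 127 = -15127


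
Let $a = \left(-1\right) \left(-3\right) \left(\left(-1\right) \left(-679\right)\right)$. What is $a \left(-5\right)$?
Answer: $-10185$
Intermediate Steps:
$a = 2037$ ($a = 3 \cdot 679 = 2037$)
$a \left(-5\right) = 2037 \left(-5\right) = -10185$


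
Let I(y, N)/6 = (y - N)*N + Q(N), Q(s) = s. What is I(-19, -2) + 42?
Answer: 234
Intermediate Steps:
I(y, N) = 6*N + 6*N*(y - N) (I(y, N) = 6*((y - N)*N + N) = 6*(N*(y - N) + N) = 6*(N + N*(y - N)) = 6*N + 6*N*(y - N))
I(-19, -2) + 42 = 6*(-2)*(1 - 19 - 1*(-2)) + 42 = 6*(-2)*(1 - 19 + 2) + 42 = 6*(-2)*(-16) + 42 = 192 + 42 = 234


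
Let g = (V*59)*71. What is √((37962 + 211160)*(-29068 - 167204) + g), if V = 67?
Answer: I*√48895392521 ≈ 2.2112e+5*I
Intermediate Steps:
g = 280663 (g = (67*59)*71 = 3953*71 = 280663)
√((37962 + 211160)*(-29068 - 167204) + g) = √((37962 + 211160)*(-29068 - 167204) + 280663) = √(249122*(-196272) + 280663) = √(-48895673184 + 280663) = √(-48895392521) = I*√48895392521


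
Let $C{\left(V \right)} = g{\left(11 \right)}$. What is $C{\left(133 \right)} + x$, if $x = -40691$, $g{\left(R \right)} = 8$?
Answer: $-40683$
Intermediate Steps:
$C{\left(V \right)} = 8$
$C{\left(133 \right)} + x = 8 - 40691 = -40683$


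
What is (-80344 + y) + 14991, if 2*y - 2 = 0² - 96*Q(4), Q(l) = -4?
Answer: -65160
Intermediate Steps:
y = 193 (y = 1 + (0² - 96*(-4))/2 = 1 + (0 + 384)/2 = 1 + (½)*384 = 1 + 192 = 193)
(-80344 + y) + 14991 = (-80344 + 193) + 14991 = -80151 + 14991 = -65160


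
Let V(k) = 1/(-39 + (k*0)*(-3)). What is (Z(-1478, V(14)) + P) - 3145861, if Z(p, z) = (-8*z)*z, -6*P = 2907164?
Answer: -5521820663/1521 ≈ -3.6304e+6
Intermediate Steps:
P = -1453582/3 (P = -⅙*2907164 = -1453582/3 ≈ -4.8453e+5)
V(k) = -1/39 (V(k) = 1/(-39 + 0*(-3)) = 1/(-39 + 0) = 1/(-39) = -1/39)
Z(p, z) = -8*z²
(Z(-1478, V(14)) + P) - 3145861 = (-8*(-1/39)² - 1453582/3) - 3145861 = (-8*1/1521 - 1453582/3) - 3145861 = (-8/1521 - 1453582/3) - 3145861 = -736966082/1521 - 3145861 = -5521820663/1521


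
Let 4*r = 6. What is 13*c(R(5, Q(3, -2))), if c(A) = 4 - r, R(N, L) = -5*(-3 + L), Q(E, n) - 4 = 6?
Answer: 65/2 ≈ 32.500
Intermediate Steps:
r = 3/2 (r = (1/4)*6 = 3/2 ≈ 1.5000)
Q(E, n) = 10 (Q(E, n) = 4 + 6 = 10)
R(N, L) = 15 - 5*L
c(A) = 5/2 (c(A) = 4 - 1*3/2 = 4 - 3/2 = 5/2)
13*c(R(5, Q(3, -2))) = 13*(5/2) = 65/2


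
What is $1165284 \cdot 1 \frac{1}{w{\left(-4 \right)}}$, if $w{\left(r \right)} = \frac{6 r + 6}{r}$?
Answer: $258952$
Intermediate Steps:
$w{\left(r \right)} = \frac{6 + 6 r}{r}$
$1165284 \cdot 1 \frac{1}{w{\left(-4 \right)}} = 1165284 \cdot 1 \frac{1}{6 + \frac{6}{-4}} = 1165284 \cdot 1 \frac{1}{6 + 6 \left(- \frac{1}{4}\right)} = 1165284 \cdot 1 \frac{1}{6 - \frac{3}{2}} = 1165284 \cdot 1 \frac{1}{\frac{9}{2}} = 1165284 \cdot 1 \cdot \frac{2}{9} = 1165284 \cdot \frac{2}{9} = 258952$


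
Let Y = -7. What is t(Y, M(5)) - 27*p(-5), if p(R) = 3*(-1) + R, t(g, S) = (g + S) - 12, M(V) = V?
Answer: 202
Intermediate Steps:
t(g, S) = -12 + S + g (t(g, S) = (S + g) - 12 = -12 + S + g)
p(R) = -3 + R
t(Y, M(5)) - 27*p(-5) = (-12 + 5 - 7) - 27*(-3 - 5) = -14 - 27*(-8) = -14 + 216 = 202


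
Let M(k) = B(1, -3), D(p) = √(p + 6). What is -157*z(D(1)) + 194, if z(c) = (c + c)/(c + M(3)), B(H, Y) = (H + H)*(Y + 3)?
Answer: -120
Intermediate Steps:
D(p) = √(6 + p)
B(H, Y) = 2*H*(3 + Y) (B(H, Y) = (2*H)*(3 + Y) = 2*H*(3 + Y))
M(k) = 0 (M(k) = 2*1*(3 - 3) = 2*1*0 = 0)
z(c) = 2 (z(c) = (c + c)/(c + 0) = (2*c)/c = 2)
-157*z(D(1)) + 194 = -157*2 + 194 = -314 + 194 = -120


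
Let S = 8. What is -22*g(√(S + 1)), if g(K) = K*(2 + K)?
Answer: -330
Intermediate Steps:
-22*g(√(S + 1)) = -22*√(8 + 1)*(2 + √(8 + 1)) = -22*√9*(2 + √9) = -66*(2 + 3) = -66*5 = -22*15 = -330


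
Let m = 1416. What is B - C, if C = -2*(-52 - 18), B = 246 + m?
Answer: 1522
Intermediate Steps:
B = 1662 (B = 246 + 1416 = 1662)
C = 140 (C = -2*(-70) = 140)
B - C = 1662 - 1*140 = 1662 - 140 = 1522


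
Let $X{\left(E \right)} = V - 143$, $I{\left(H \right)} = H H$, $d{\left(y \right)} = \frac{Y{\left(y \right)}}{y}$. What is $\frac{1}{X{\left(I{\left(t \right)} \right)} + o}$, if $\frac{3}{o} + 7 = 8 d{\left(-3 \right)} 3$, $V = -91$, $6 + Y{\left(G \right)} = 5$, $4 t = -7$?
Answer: $- \frac{1}{231} \approx -0.004329$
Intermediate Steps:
$t = - \frac{7}{4}$ ($t = \frac{1}{4} \left(-7\right) = - \frac{7}{4} \approx -1.75$)
$Y{\left(G \right)} = -1$ ($Y{\left(G \right)} = -6 + 5 = -1$)
$d{\left(y \right)} = - \frac{1}{y}$
$o = 3$ ($o = \frac{3}{-7 + 8 \left(- \frac{1}{-3}\right) 3} = \frac{3}{-7 + 8 \left(\left(-1\right) \left(- \frac{1}{3}\right)\right) 3} = \frac{3}{-7 + 8 \cdot \frac{1}{3} \cdot 3} = \frac{3}{-7 + \frac{8}{3} \cdot 3} = \frac{3}{-7 + 8} = \frac{3}{1} = 3 \cdot 1 = 3$)
$I{\left(H \right)} = H^{2}$
$X{\left(E \right)} = -234$ ($X{\left(E \right)} = -91 - 143 = -234$)
$\frac{1}{X{\left(I{\left(t \right)} \right)} + o} = \frac{1}{-234 + 3} = \frac{1}{-231} = - \frac{1}{231}$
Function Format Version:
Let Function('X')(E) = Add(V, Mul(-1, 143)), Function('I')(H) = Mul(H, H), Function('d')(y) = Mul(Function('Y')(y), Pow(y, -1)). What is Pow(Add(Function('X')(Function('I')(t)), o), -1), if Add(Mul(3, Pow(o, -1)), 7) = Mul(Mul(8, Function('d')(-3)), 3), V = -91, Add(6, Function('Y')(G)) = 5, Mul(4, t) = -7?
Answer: Rational(-1, 231) ≈ -0.0043290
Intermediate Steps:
t = Rational(-7, 4) (t = Mul(Rational(1, 4), -7) = Rational(-7, 4) ≈ -1.7500)
Function('Y')(G) = -1 (Function('Y')(G) = Add(-6, 5) = -1)
Function('d')(y) = Mul(-1, Pow(y, -1))
o = 3 (o = Mul(3, Pow(Add(-7, Mul(Mul(8, Mul(-1, Pow(-3, -1))), 3)), -1)) = Mul(3, Pow(Add(-7, Mul(Mul(8, Mul(-1, Rational(-1, 3))), 3)), -1)) = Mul(3, Pow(Add(-7, Mul(Mul(8, Rational(1, 3)), 3)), -1)) = Mul(3, Pow(Add(-7, Mul(Rational(8, 3), 3)), -1)) = Mul(3, Pow(Add(-7, 8), -1)) = Mul(3, Pow(1, -1)) = Mul(3, 1) = 3)
Function('I')(H) = Pow(H, 2)
Function('X')(E) = -234 (Function('X')(E) = Add(-91, Mul(-1, 143)) = Add(-91, -143) = -234)
Pow(Add(Function('X')(Function('I')(t)), o), -1) = Pow(Add(-234, 3), -1) = Pow(-231, -1) = Rational(-1, 231)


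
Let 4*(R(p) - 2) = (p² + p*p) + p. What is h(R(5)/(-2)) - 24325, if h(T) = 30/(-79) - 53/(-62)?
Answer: -119141523/4898 ≈ -24325.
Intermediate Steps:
R(p) = 2 + p²/2 + p/4 (R(p) = 2 + ((p² + p*p) + p)/4 = 2 + ((p² + p²) + p)/4 = 2 + (2*p² + p)/4 = 2 + (p + 2*p²)/4 = 2 + (p²/2 + p/4) = 2 + p²/2 + p/4)
h(T) = 2327/4898 (h(T) = 30*(-1/79) - 53*(-1/62) = -30/79 + 53/62 = 2327/4898)
h(R(5)/(-2)) - 24325 = 2327/4898 - 24325 = -119141523/4898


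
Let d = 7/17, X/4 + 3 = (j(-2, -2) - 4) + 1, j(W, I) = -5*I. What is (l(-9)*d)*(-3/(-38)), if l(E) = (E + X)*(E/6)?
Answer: -441/1292 ≈ -0.34133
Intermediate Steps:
X = 16 (X = -12 + 4*((-5*(-2) - 4) + 1) = -12 + 4*((10 - 4) + 1) = -12 + 4*(6 + 1) = -12 + 4*7 = -12 + 28 = 16)
l(E) = E*(16 + E)/6 (l(E) = (E + 16)*(E/6) = (16 + E)*(E*(1/6)) = (16 + E)*(E/6) = E*(16 + E)/6)
d = 7/17 (d = 7*(1/17) = 7/17 ≈ 0.41176)
(l(-9)*d)*(-3/(-38)) = (((1/6)*(-9)*(16 - 9))*(7/17))*(-3/(-38)) = (((1/6)*(-9)*7)*(7/17))*(-3*(-1/38)) = -21/2*7/17*(3/38) = -147/34*3/38 = -441/1292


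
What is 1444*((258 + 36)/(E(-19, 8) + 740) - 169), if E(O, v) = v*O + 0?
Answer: -243314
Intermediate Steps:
E(O, v) = O*v (E(O, v) = O*v + 0 = O*v)
1444*((258 + 36)/(E(-19, 8) + 740) - 169) = 1444*((258 + 36)/(-19*8 + 740) - 169) = 1444*(294/(-152 + 740) - 169) = 1444*(294/588 - 169) = 1444*(294*(1/588) - 169) = 1444*(½ - 169) = 1444*(-337/2) = -243314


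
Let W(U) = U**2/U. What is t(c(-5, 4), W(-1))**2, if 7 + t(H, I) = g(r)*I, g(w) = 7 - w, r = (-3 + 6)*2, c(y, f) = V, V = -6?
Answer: 64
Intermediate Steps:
c(y, f) = -6
W(U) = U
r = 6 (r = 3*2 = 6)
t(H, I) = -7 + I (t(H, I) = -7 + (7 - 1*6)*I = -7 + (7 - 6)*I = -7 + 1*I = -7 + I)
t(c(-5, 4), W(-1))**2 = (-7 - 1)**2 = (-8)**2 = 64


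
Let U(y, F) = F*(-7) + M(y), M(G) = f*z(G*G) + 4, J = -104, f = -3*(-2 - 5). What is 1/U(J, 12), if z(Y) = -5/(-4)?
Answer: -4/215 ≈ -0.018605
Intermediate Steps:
f = 21 (f = -3*(-7) = 21)
z(Y) = 5/4 (z(Y) = -5*(-¼) = 5/4)
M(G) = 121/4 (M(G) = 21*(5/4) + 4 = 105/4 + 4 = 121/4)
U(y, F) = 121/4 - 7*F (U(y, F) = F*(-7) + 121/4 = -7*F + 121/4 = 121/4 - 7*F)
1/U(J, 12) = 1/(121/4 - 7*12) = 1/(121/4 - 84) = 1/(-215/4) = -4/215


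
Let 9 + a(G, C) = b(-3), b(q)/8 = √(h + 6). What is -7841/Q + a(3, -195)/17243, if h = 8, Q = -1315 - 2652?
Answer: 135166660/68402981 + 8*√14/17243 ≈ 1.9778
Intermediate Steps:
Q = -3967
b(q) = 8*√14 (b(q) = 8*√(8 + 6) = 8*√14)
a(G, C) = -9 + 8*√14
-7841/Q + a(3, -195)/17243 = -7841/(-3967) + (-9 + 8*√14)/17243 = -7841*(-1/3967) + (-9 + 8*√14)*(1/17243) = 7841/3967 + (-9/17243 + 8*√14/17243) = 135166660/68402981 + 8*√14/17243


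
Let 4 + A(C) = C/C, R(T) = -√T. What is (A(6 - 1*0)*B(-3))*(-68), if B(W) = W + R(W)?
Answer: -612 - 204*I*√3 ≈ -612.0 - 353.34*I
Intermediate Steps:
B(W) = W - √W
A(C) = -3 (A(C) = -4 + C/C = -4 + 1 = -3)
(A(6 - 1*0)*B(-3))*(-68) = -3*(-3 - √(-3))*(-68) = -3*(-3 - I*√3)*(-68) = (9 + 3*I*√3)*(-68) = -612 - 204*I*√3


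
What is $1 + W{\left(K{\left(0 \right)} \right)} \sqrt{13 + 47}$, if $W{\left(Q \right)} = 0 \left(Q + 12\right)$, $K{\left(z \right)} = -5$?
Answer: $1$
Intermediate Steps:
$W{\left(Q \right)} = 0$ ($W{\left(Q \right)} = 0 \left(12 + Q\right) = 0$)
$1 + W{\left(K{\left(0 \right)} \right)} \sqrt{13 + 47} = 1 + 0 \sqrt{13 + 47} = 1 + 0 \sqrt{60} = 1 + 0 \cdot 2 \sqrt{15} = 1 + 0 = 1$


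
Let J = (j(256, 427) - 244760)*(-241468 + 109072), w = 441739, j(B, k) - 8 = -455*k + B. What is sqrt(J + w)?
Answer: sqrt(58093291015) ≈ 2.4103e+5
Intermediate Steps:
j(B, k) = 8 + B - 455*k (j(B, k) = 8 + (-455*k + B) = 8 + (B - 455*k) = 8 + B - 455*k)
J = 58092849276 (J = ((8 + 256 - 455*427) - 244760)*(-241468 + 109072) = ((8 + 256 - 194285) - 244760)*(-132396) = (-194021 - 244760)*(-132396) = -438781*(-132396) = 58092849276)
sqrt(J + w) = sqrt(58092849276 + 441739) = sqrt(58093291015)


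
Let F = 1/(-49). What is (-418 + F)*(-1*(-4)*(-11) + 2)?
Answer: 122898/7 ≈ 17557.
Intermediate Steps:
F = -1/49 ≈ -0.020408
(-418 + F)*(-1*(-4)*(-11) + 2) = (-418 - 1/49)*(-1*(-4)*(-11) + 2) = -20483*(4*(-11) + 2)/49 = -20483*(-44 + 2)/49 = -20483/49*(-42) = 122898/7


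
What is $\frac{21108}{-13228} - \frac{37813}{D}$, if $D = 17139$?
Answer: $- \frac{215490094}{56678673} \approx -3.802$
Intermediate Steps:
$\frac{21108}{-13228} - \frac{37813}{D} = \frac{21108}{-13228} - \frac{37813}{17139} = 21108 \left(- \frac{1}{13228}\right) - \frac{37813}{17139} = - \frac{5277}{3307} - \frac{37813}{17139} = - \frac{215490094}{56678673}$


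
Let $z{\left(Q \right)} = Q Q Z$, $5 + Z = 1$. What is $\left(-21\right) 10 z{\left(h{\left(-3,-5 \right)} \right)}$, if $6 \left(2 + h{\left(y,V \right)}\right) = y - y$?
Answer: $3360$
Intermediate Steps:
$Z = -4$ ($Z = -5 + 1 = -4$)
$h{\left(y,V \right)} = -2$ ($h{\left(y,V \right)} = -2 + \frac{y - y}{6} = -2 + \frac{1}{6} \cdot 0 = -2 + 0 = -2$)
$z{\left(Q \right)} = - 4 Q^{2}$ ($z{\left(Q \right)} = Q Q \left(-4\right) = Q^{2} \left(-4\right) = - 4 Q^{2}$)
$\left(-21\right) 10 z{\left(h{\left(-3,-5 \right)} \right)} = \left(-21\right) 10 \left(- 4 \left(-2\right)^{2}\right) = - 210 \left(\left(-4\right) 4\right) = \left(-210\right) \left(-16\right) = 3360$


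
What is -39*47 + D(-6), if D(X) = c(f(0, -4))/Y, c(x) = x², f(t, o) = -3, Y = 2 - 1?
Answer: -1824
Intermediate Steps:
Y = 1
D(X) = 9 (D(X) = (-3)²/1 = 9*1 = 9)
-39*47 + D(-6) = -39*47 + 9 = -1833 + 9 = -1824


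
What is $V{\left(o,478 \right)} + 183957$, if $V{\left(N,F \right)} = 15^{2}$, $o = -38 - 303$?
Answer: $184182$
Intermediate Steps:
$o = -341$
$V{\left(N,F \right)} = 225$
$V{\left(o,478 \right)} + 183957 = 225 + 183957 = 184182$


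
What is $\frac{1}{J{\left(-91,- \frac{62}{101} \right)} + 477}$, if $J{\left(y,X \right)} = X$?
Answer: $\frac{101}{48115} \approx 0.0020991$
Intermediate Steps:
$\frac{1}{J{\left(-91,- \frac{62}{101} \right)} + 477} = \frac{1}{- \frac{62}{101} + 477} = \frac{1}{\frac{48115}{101}} = \frac{101}{48115}$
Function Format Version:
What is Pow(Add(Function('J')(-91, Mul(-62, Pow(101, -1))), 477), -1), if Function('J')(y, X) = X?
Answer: Rational(101, 48115) ≈ 0.0020991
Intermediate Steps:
Pow(Add(Function('J')(-91, Mul(-62, Pow(101, -1))), 477), -1) = Pow(Add(Mul(-62, Pow(101, -1)), 477), -1) = Pow(Add(Mul(-62, Rational(1, 101)), 477), -1) = Pow(Add(Rational(-62, 101), 477), -1) = Pow(Rational(48115, 101), -1) = Rational(101, 48115)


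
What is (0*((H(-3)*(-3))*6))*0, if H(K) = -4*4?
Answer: 0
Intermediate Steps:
H(K) = -16
(0*((H(-3)*(-3))*6))*0 = (0*(-16*(-3)*6))*0 = (0*(48*6))*0 = (0*288)*0 = 0*0 = 0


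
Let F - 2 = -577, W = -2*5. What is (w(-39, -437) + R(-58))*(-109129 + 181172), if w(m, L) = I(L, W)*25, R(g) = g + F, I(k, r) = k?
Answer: -832672994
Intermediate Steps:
W = -10
F = -575 (F = 2 - 577 = -575)
R(g) = -575 + g (R(g) = g - 575 = -575 + g)
w(m, L) = 25*L (w(m, L) = L*25 = 25*L)
(w(-39, -437) + R(-58))*(-109129 + 181172) = (25*(-437) + (-575 - 58))*(-109129 + 181172) = (-10925 - 633)*72043 = -11558*72043 = -832672994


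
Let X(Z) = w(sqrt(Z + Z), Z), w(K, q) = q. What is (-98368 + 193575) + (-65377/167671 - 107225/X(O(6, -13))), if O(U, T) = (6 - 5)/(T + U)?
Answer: 141813048345/167671 ≈ 8.4578e+5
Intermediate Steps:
O(U, T) = 1/(T + U)
X(Z) = Z
(-98368 + 193575) + (-65377/167671 - 107225/X(O(6, -13))) = (-98368 + 193575) + (-65377/167671 - 107225/(1/(-13 + 6))) = 95207 + (-65377*1/167671 - 107225/(1/(-7))) = 95207 + (-65377/167671 - 107225/(-1/7)) = 95207 + (-65377/167671 - 107225*(-7)) = 95207 + (-65377/167671 + 750575) = 95207 + 125849595448/167671 = 141813048345/167671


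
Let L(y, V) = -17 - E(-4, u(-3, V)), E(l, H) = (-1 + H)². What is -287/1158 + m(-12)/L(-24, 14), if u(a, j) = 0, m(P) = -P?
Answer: -353/386 ≈ -0.91451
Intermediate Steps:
L(y, V) = -18 (L(y, V) = -17 - (-1 + 0)² = -17 - 1*(-1)² = -17 - 1*1 = -17 - 1 = -18)
-287/1158 + m(-12)/L(-24, 14) = -287/1158 - 1*(-12)/(-18) = -287*1/1158 + 12*(-1/18) = -287/1158 - ⅔ = -353/386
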